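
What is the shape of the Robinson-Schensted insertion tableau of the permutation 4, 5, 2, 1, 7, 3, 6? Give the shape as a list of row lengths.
Row-insert each entry into an empty tableau.

After inserting 4: P = [[4]].
After inserting 5: P = [[4, 5]].
After inserting 2: P = [[2, 5], [4]].
After inserting 1: P = [[1, 5], [2], [4]].
After inserting 7: P = [[1, 5, 7], [2], [4]].
After inserting 3: P = [[1, 3, 7], [2, 5], [4]].
After inserting 6: P = [[1, 3, 6], [2, 5, 7], [4]].

The final insertion tableau P = [[1, 3, 6], [2, 5, 7], [4]] has shape [3, 3, 1].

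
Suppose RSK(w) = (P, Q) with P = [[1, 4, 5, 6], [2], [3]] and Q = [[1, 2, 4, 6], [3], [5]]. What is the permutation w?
Reverse RSK: for i = n, n-1, ..., 1, locate i in Q, remove the corresponding corner cell from P, and reverse-bump its entry up through P; the value ejected from row 1 is w(i).

So w = 3 4 2 5 1 6.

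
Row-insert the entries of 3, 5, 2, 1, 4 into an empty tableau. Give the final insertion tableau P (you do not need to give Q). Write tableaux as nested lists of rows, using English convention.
P = [[1, 4], [2, 5], [3]]

Insert 3: appended to row 1. P = [[3]].
Insert 5: appended to row 1. P = [[3, 5]].
Insert 2: 2 bumps 3 from row 1; 3 starts row 2. P = [[2, 5], [3]].
Insert 1: 1 bumps 2 from row 1; 2 bumps 3 from row 2; 3 starts row 3. P = [[1, 5], [2], [3]].
Insert 4: 4 bumps 5 from row 1; 5 appends to row 2. P = [[1, 4], [2, 5], [3]].

So P = [[1, 4], [2, 5], [3]].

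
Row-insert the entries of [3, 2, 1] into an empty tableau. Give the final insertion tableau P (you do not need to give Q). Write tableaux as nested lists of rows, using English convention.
P = [[1], [2], [3]]

Insert 3: appended to row 1. P = [[3]].
Insert 2: 2 bumps 3 from row 1; 3 starts row 2. P = [[2], [3]].
Insert 1: 1 bumps 2 from row 1; 2 bumps 3 from row 2; 3 starts row 3. P = [[1], [2], [3]].

So P = [[1], [2], [3]].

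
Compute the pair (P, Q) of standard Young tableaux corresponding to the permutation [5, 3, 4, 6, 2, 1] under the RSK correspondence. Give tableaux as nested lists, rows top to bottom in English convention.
P = [[1, 4, 6], [2], [3], [5]], Q = [[1, 3, 4], [2], [5], [6]]

Insert each entry of the permutation into P by Schensted row insertion, recording in Q the position of each new cell.

Insert 5: appended to row 1. P = [[5]], Q = [[1]].
Insert 3: 3 bumps 5 from row 1; 5 starts row 2. P = [[3], [5]], Q = [[1], [2]].
Insert 4: appended to row 1. P = [[3, 4], [5]], Q = [[1, 3], [2]].
Insert 6: appended to row 1. P = [[3, 4, 6], [5]], Q = [[1, 3, 4], [2]].
Insert 2: 2 bumps 3 from row 1; 3 bumps 5 from row 2; 5 starts row 3. P = [[2, 4, 6], [3], [5]], Q = [[1, 3, 4], [2], [5]].
Insert 1: 1 bumps 2 from row 1; 2 bumps 3 from row 2; 3 bumps 5 from row 3; 5 starts row 4. P = [[1, 4, 6], [2], [3], [5]], Q = [[1, 3, 4], [2], [5], [6]].

So P = [[1, 4, 6], [2], [3], [5]], Q = [[1, 3, 4], [2], [5], [6]].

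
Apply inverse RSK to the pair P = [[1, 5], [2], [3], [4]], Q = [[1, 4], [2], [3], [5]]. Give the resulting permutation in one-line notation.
4 3 2 5 1

Reverse the RSK construction: for i from n down to 1, find the cell of Q containing i, remove the entry at that cell from P, and reverse-bump it up through P; the value ejected from row 1 is w(i).

Step i=5: Q has 5 at row 4, column 1; remove 4 from row 4 of P and reverse-bump: 4 enters row 3 and ejects 3; 3 enters row 2 and ejects 2; 2 enters row 1 and ejects 1. So w(5) = 1. P is now [[2, 5], [3], [4]].
Step i=4: Q has 4 at row 1, column 2; remove that cell from P, ejecting 5. So w(4) = 5. P is now [[2], [3], [4]].
Step i=3: Q has 3 at row 3, column 1; remove 4 from row 3 of P and reverse-bump: 4 enters row 2 and ejects 3; 3 enters row 1 and ejects 2. So w(3) = 2. P is now [[3], [4]].
Step i=2: Q has 2 at row 2, column 1; remove 4 from row 2 of P and reverse-bump: 4 enters row 1 and ejects 3. So w(2) = 3. P is now [[4]].
Step i=1: Q has 1 at row 1, column 1; remove that cell from P, ejecting 4. So w(1) = 4. P is now [].

So w = 4 3 2 5 1.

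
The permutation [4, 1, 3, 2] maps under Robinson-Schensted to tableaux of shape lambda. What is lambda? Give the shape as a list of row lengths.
RSK row insertion gives P = [[1, 2], [3], [4]], which has shape [2, 1, 1].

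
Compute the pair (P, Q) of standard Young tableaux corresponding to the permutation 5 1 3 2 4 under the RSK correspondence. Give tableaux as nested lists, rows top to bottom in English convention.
Insert each entry of the permutation into P by Schensted row insertion, recording in Q the position of each new cell.

Insert 5: appended to row 1. P = [[5]].
Insert 1: 1 bumps 5 from row 1; 5 starts row 2. P = [[1], [5]].
Insert 3: appended to row 1. P = [[1, 3], [5]].
Insert 2: 2 bumps 3 from row 1; 3 bumps 5 from row 2; 5 starts row 3. P = [[1, 2], [3], [5]].
Insert 4: appended to row 1. P = [[1, 2, 4], [3], [5]].

So P = [[1, 2, 4], [3], [5]], Q = [[1, 3, 5], [2], [4]].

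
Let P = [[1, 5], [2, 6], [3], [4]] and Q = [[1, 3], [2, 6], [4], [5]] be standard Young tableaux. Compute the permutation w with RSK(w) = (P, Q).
4 3 6 2 1 5

Reverse the RSK construction: for i from n down to 1, find the cell of Q containing i, remove the entry at that cell from P, and reverse-bump it up through P; the value ejected from row 1 is w(i).

Step i=6: Q has 6 at row 2, column 2; remove 6 from row 2 of P and reverse-bump: 6 enters row 1 and ejects 5. So w(6) = 5. P is now [[1, 6], [2], [3], [4]].
Step i=5: Q has 5 at row 4, column 1; remove 4 from row 4 of P and reverse-bump: 4 enters row 3 and ejects 3; 3 enters row 2 and ejects 2; 2 enters row 1 and ejects 1. So w(5) = 1. P is now [[2, 6], [3], [4]].
Step i=4: Q has 4 at row 3, column 1; remove 4 from row 3 of P and reverse-bump: 4 enters row 2 and ejects 3; 3 enters row 1 and ejects 2. So w(4) = 2. P is now [[3, 6], [4]].
Step i=3: Q has 3 at row 1, column 2; remove that cell from P, ejecting 6. So w(3) = 6. P is now [[3], [4]].
Step i=2: Q has 2 at row 2, column 1; remove 4 from row 2 of P and reverse-bump: 4 enters row 1 and ejects 3. So w(2) = 3. P is now [[4]].
Step i=1: Q has 1 at row 1, column 1; remove that cell from P, ejecting 4. So w(1) = 4. P is now [].

So w = 4 3 6 2 1 5.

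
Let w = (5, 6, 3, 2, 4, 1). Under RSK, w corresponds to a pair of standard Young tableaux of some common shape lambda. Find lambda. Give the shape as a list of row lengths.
[2, 2, 1, 1]

RSK row insertion gives P = [[1, 4], [2, 6], [3], [5]], which has shape [2, 2, 1, 1].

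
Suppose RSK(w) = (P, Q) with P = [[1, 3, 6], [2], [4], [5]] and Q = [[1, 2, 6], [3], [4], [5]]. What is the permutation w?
2 5 4 3 1 6

Reverse the RSK construction: for i from n down to 1, find the cell of Q containing i, remove the entry at that cell from P, and reverse-bump it up through P; the value ejected from row 1 is w(i).

Step i=6: Q has 6 at row 1, column 3; remove that cell from P, ejecting 6. So w(6) = 6. P is now [[1, 3], [2], [4], [5]].
Step i=5: Q has 5 at row 4, column 1; remove 5 from row 4 of P and reverse-bump: 5 enters row 3 and ejects 4; 4 enters row 2 and ejects 2; 2 enters row 1 and ejects 1. So w(5) = 1. P is now [[2, 3], [4], [5]].
Step i=4: Q has 4 at row 3, column 1; remove 5 from row 3 of P and reverse-bump: 5 enters row 2 and ejects 4; 4 enters row 1 and ejects 3. So w(4) = 3. P is now [[2, 4], [5]].
Step i=3: Q has 3 at row 2, column 1; remove 5 from row 2 of P and reverse-bump: 5 enters row 1 and ejects 4. So w(3) = 4. P is now [[2, 5]].
Step i=2: Q has 2 at row 1, column 2; remove that cell from P, ejecting 5. So w(2) = 5. P is now [[2]].
Step i=1: Q has 1 at row 1, column 1; remove that cell from P, ejecting 2. So w(1) = 2. P is now [].

So w = 2 5 4 3 1 6.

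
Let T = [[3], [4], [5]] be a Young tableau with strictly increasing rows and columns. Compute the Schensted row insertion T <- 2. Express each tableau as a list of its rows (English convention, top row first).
In row 1, 2 replaces 3 (the leftmost entry greater than 2); 3 is bumped to row 2. In row 2, 3 replaces 4 (the leftmost entry greater than 3); 4 is bumped to row 3. In row 3, 4 replaces 5 (the leftmost entry greater than 4); 5 is bumped to row 4. 5 starts a new row 4. The new tableau is [[2], [3], [4], [5]].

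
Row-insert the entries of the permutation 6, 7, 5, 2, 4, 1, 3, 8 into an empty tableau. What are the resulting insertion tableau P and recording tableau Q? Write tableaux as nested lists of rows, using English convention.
P = [[1, 3, 8], [2, 4], [5, 7], [6]], Q = [[1, 2, 8], [3, 5], [4, 7], [6]]

Insert each entry of the permutation into P by Schensted row insertion, recording in Q the position of each new cell.

Insert 6: appended to row 1. P = [[6]].
Insert 7: appended to row 1. P = [[6, 7]].
Insert 5: 5 bumps 6 from row 1; 6 starts row 2. P = [[5, 7], [6]].
Insert 2: 2 bumps 5 from row 1; 5 bumps 6 from row 2; 6 starts row 3. P = [[2, 7], [5], [6]].
Insert 4: 4 bumps 7 from row 1; 7 appends to row 2. P = [[2, 4], [5, 7], [6]].
Insert 1: 1 bumps 2 from row 1; 2 bumps 5 from row 2; 5 bumps 6 from row 3; 6 starts row 4. P = [[1, 4], [2, 7], [5], [6]].
Insert 3: 3 bumps 4 from row 1; 4 bumps 7 from row 2; 7 appends to row 3. P = [[1, 3], [2, 4], [5, 7], [6]].
Insert 8: appended to row 1. P = [[1, 3, 8], [2, 4], [5, 7], [6]].

So P = [[1, 3, 8], [2, 4], [5, 7], [6]], Q = [[1, 2, 8], [3, 5], [4, 7], [6]].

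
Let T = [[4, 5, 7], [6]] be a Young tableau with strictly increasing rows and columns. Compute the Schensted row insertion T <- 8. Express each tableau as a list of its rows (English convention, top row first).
[[4, 5, 7, 8], [6]]

8 is larger than every entry of row 1, so it is appended to row 1. The new tableau is [[4, 5, 7, 8], [6]].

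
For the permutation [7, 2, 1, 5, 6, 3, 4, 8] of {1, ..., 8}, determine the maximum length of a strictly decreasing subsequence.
3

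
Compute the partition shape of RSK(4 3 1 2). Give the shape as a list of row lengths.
Row-insert each entry into an empty tableau.

After inserting 4: P = [[4]].
After inserting 3: P = [[3], [4]].
After inserting 1: P = [[1], [3], [4]].
After inserting 2: P = [[1, 2], [3], [4]].

The final insertion tableau P = [[1, 2], [3], [4]] has shape [2, 1, 1].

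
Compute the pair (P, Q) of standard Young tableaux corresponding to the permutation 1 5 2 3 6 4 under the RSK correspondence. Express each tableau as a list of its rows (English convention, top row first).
Insert each entry of the permutation into P by Schensted row insertion, recording in Q the position of each new cell.

Insert 1: appended to row 1. P = [[1]], Q = [[1]].
Insert 5: appended to row 1. P = [[1, 5]], Q = [[1, 2]].
Insert 2: 2 bumps 5 from row 1; 5 starts row 2. P = [[1, 2], [5]], Q = [[1, 2], [3]].
Insert 3: appended to row 1. P = [[1, 2, 3], [5]], Q = [[1, 2, 4], [3]].
Insert 6: appended to row 1. P = [[1, 2, 3, 6], [5]], Q = [[1, 2, 4, 5], [3]].
Insert 4: 4 bumps 6 from row 1; 6 appends to row 2. P = [[1, 2, 3, 4], [5, 6]], Q = [[1, 2, 4, 5], [3, 6]].

So P = [[1, 2, 3, 4], [5, 6]], Q = [[1, 2, 4, 5], [3, 6]].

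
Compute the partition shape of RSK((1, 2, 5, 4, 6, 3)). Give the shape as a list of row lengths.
Row-insert each entry into an empty tableau.

After inserting 1: P = [[1]].
After inserting 2: P = [[1, 2]].
After inserting 5: P = [[1, 2, 5]].
After inserting 4: P = [[1, 2, 4], [5]].
After inserting 6: P = [[1, 2, 4, 6], [5]].
After inserting 3: P = [[1, 2, 3, 6], [4], [5]].

The final insertion tableau P = [[1, 2, 3, 6], [4], [5]] has shape [4, 1, 1].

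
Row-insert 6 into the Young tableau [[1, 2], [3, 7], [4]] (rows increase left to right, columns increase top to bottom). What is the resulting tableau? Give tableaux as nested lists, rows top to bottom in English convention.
[[1, 2, 6], [3, 7], [4]]

6 is larger than every entry of row 1, so it is appended to row 1. The new tableau is [[1, 2, 6], [3, 7], [4]].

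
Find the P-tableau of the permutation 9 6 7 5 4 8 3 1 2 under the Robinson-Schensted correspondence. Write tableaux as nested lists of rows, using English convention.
P = [[1, 2, 8], [3, 7], [4], [5], [6], [9]]

Insert 9: appended to row 1. P = [[9]].
Insert 6: 6 bumps 9 from row 1; 9 starts row 2. P = [[6], [9]].
Insert 7: appended to row 1. P = [[6, 7], [9]].
Insert 5: 5 bumps 6 from row 1; 6 bumps 9 from row 2; 9 starts row 3. P = [[5, 7], [6], [9]].
Insert 4: 4 bumps 5 from row 1; 5 bumps 6 from row 2; 6 bumps 9 from row 3; 9 starts row 4. P = [[4, 7], [5], [6], [9]].
Insert 8: appended to row 1. P = [[4, 7, 8], [5], [6], [9]].
Insert 3: 3 bumps 4 from row 1; 4 bumps 5 from row 2; 5 bumps 6 from row 3; 6 bumps 9 from row 4; 9 starts row 5. P = [[3, 7, 8], [4], [5], [6], [9]].
Insert 1: 1 bumps 3 from row 1; 3 bumps 4 from row 2; 4 bumps 5 from row 3; 5 bumps 6 from row 4; 6 bumps 9 from row 5; 9 starts row 6. P = [[1, 7, 8], [3], [4], [5], [6], [9]].
Insert 2: 2 bumps 7 from row 1; 7 appends to row 2. P = [[1, 2, 8], [3, 7], [4], [5], [6], [9]].

So P = [[1, 2, 8], [3, 7], [4], [5], [6], [9]].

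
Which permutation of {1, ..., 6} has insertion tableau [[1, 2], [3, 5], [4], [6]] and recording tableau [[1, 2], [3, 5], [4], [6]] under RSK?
4 6 5 1 3 2

Reverse RSK: for i = n, n-1, ..., 1, locate i in Q, remove the corresponding corner cell from P, and reverse-bump its entry up through P; the value ejected from row 1 is w(i).

So w = 4 6 5 1 3 2.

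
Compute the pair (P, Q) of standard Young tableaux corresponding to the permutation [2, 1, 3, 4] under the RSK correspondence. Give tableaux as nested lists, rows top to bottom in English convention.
Insert each entry of the permutation into P by Schensted row insertion, recording in Q the position of each new cell.

After inserting 2: P = [[2]].
After inserting 1: P = [[1], [2]].
After inserting 3: P = [[1, 3], [2]].
After inserting 4: P = [[1, 3, 4], [2]].

So P = [[1, 3, 4], [2]], Q = [[1, 3, 4], [2]].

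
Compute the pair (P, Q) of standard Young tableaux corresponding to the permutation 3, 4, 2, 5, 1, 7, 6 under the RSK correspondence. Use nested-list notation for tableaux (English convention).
Insert each entry of the permutation into P by Schensted row insertion, recording in Q the position of each new cell.

Insert 3: appended to row 1. P = [[3]].
Insert 4: appended to row 1. P = [[3, 4]].
Insert 2: 2 bumps 3 from row 1; 3 starts row 2. P = [[2, 4], [3]].
Insert 5: appended to row 1. P = [[2, 4, 5], [3]].
Insert 1: 1 bumps 2 from row 1; 2 bumps 3 from row 2; 3 starts row 3. P = [[1, 4, 5], [2], [3]].
Insert 7: appended to row 1. P = [[1, 4, 5, 7], [2], [3]].
Insert 6: 6 bumps 7 from row 1; 7 appends to row 2. P = [[1, 4, 5, 6], [2, 7], [3]].

So P = [[1, 4, 5, 6], [2, 7], [3]], Q = [[1, 2, 4, 6], [3, 7], [5]].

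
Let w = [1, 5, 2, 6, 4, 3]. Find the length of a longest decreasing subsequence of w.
3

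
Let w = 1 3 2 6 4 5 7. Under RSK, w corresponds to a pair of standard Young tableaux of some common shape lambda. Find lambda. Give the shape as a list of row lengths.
Row-insert each entry into an empty tableau.

After inserting 1: P = [[1]].
After inserting 3: P = [[1, 3]].
After inserting 2: P = [[1, 2], [3]].
After inserting 6: P = [[1, 2, 6], [3]].
After inserting 4: P = [[1, 2, 4], [3, 6]].
After inserting 5: P = [[1, 2, 4, 5], [3, 6]].
After inserting 7: P = [[1, 2, 4, 5, 7], [3, 6]].

The final insertion tableau P = [[1, 2, 4, 5, 7], [3, 6]] has shape [5, 2].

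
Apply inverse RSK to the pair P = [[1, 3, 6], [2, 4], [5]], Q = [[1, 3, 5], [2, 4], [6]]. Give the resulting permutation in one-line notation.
2 1 5 4 6 3

Reverse RSK: for i = n, n-1, ..., 1, locate i in Q, remove the corresponding corner cell from P, and reverse-bump its entry up through P; the value ejected from row 1 is w(i).

So w = 2 1 5 4 6 3.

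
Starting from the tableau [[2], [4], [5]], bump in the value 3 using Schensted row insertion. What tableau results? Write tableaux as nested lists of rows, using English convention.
[[2, 3], [4], [5]]

3 is larger than every entry of row 1, so it is appended to row 1. The new tableau is [[2, 3], [4], [5]].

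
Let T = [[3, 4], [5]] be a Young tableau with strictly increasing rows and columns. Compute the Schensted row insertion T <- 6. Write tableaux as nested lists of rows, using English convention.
6 is larger than every entry of row 1, so it is appended to row 1. The new tableau is [[3, 4, 6], [5]].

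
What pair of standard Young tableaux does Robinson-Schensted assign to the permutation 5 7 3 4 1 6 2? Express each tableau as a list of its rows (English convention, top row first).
Insert each entry of the permutation into P by Schensted row insertion, recording in Q the position of each new cell.

Insert 5: appended to row 1. P = [[5]], Q = [[1]].
Insert 7: appended to row 1. P = [[5, 7]], Q = [[1, 2]].
Insert 3: 3 bumps 5 from row 1; 5 starts row 2. P = [[3, 7], [5]], Q = [[1, 2], [3]].
Insert 4: 4 bumps 7 from row 1; 7 appends to row 2. P = [[3, 4], [5, 7]], Q = [[1, 2], [3, 4]].
Insert 1: 1 bumps 3 from row 1; 3 bumps 5 from row 2; 5 starts row 3. P = [[1, 4], [3, 7], [5]], Q = [[1, 2], [3, 4], [5]].
Insert 6: appended to row 1. P = [[1, 4, 6], [3, 7], [5]], Q = [[1, 2, 6], [3, 4], [5]].
Insert 2: 2 bumps 4 from row 1; 4 bumps 7 from row 2; 7 appends to row 3. P = [[1, 2, 6], [3, 4], [5, 7]], Q = [[1, 2, 6], [3, 4], [5, 7]].

So P = [[1, 2, 6], [3, 4], [5, 7]], Q = [[1, 2, 6], [3, 4], [5, 7]].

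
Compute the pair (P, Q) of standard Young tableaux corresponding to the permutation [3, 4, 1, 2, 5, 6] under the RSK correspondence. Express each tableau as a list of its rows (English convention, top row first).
P = [[1, 2, 5, 6], [3, 4]], Q = [[1, 2, 5, 6], [3, 4]]

Insert each entry of the permutation into P by Schensted row insertion, recording in Q the position of each new cell.

Insert 3: appended to row 1. P = [[3]].
Insert 4: appended to row 1. P = [[3, 4]].
Insert 1: 1 bumps 3 from row 1; 3 starts row 2. P = [[1, 4], [3]].
Insert 2: 2 bumps 4 from row 1; 4 appends to row 2. P = [[1, 2], [3, 4]].
Insert 5: appended to row 1. P = [[1, 2, 5], [3, 4]].
Insert 6: appended to row 1. P = [[1, 2, 5, 6], [3, 4]].

So P = [[1, 2, 5, 6], [3, 4]], Q = [[1, 2, 5, 6], [3, 4]].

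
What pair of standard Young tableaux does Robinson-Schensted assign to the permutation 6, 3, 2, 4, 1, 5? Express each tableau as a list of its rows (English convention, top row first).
P = [[1, 4, 5], [2], [3], [6]], Q = [[1, 4, 6], [2], [3], [5]]

Insert each entry of the permutation into P by Schensted row insertion, recording in Q the position of each new cell.

Insert 6: appended to row 1. P = [[6]], Q = [[1]].
Insert 3: 3 bumps 6 from row 1; 6 starts row 2. P = [[3], [6]], Q = [[1], [2]].
Insert 2: 2 bumps 3 from row 1; 3 bumps 6 from row 2; 6 starts row 3. P = [[2], [3], [6]], Q = [[1], [2], [3]].
Insert 4: appended to row 1. P = [[2, 4], [3], [6]], Q = [[1, 4], [2], [3]].
Insert 1: 1 bumps 2 from row 1; 2 bumps 3 from row 2; 3 bumps 6 from row 3; 6 starts row 4. P = [[1, 4], [2], [3], [6]], Q = [[1, 4], [2], [3], [5]].
Insert 5: appended to row 1. P = [[1, 4, 5], [2], [3], [6]], Q = [[1, 4, 6], [2], [3], [5]].

So P = [[1, 4, 5], [2], [3], [6]], Q = [[1, 4, 6], [2], [3], [5]].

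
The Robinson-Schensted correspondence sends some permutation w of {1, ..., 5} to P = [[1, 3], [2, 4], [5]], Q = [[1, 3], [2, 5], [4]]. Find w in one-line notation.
Reverse the RSK construction: for i from n down to 1, find the cell of Q containing i, remove the entry at that cell from P, and reverse-bump it up through P; the value ejected from row 1 is w(i).

Step i=5: Q has 5 at row 2, column 2; remove 4 from row 2 of P and reverse-bump: 4 enters row 1 and ejects 3. So w(5) = 3. P is now [[1, 4], [2], [5]].
Step i=4: Q has 4 at row 3, column 1; remove 5 from row 3 of P and reverse-bump: 5 enters row 2 and ejects 2; 2 enters row 1 and ejects 1. So w(4) = 1. P is now [[2, 4], [5]].
Step i=3: Q has 3 at row 1, column 2; remove that cell from P, ejecting 4. So w(3) = 4. P is now [[2], [5]].
Step i=2: Q has 2 at row 2, column 1; remove 5 from row 2 of P and reverse-bump: 5 enters row 1 and ejects 2. So w(2) = 2. P is now [[5]].
Step i=1: Q has 1 at row 1, column 1; remove that cell from P, ejecting 5. So w(1) = 5. P is now [].

So w = 5 2 4 1 3.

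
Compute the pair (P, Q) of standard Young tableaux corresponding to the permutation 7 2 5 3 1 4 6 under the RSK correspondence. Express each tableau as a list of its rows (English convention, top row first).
P = [[1, 3, 4, 6], [2], [5], [7]], Q = [[1, 3, 6, 7], [2], [4], [5]]

Insert each entry of the permutation into P by Schensted row insertion, recording in Q the position of each new cell.

Insert 7: appended to row 1. P = [[7]], Q = [[1]].
Insert 2: 2 bumps 7 from row 1; 7 starts row 2. P = [[2], [7]], Q = [[1], [2]].
Insert 5: appended to row 1. P = [[2, 5], [7]], Q = [[1, 3], [2]].
Insert 3: 3 bumps 5 from row 1; 5 bumps 7 from row 2; 7 starts row 3. P = [[2, 3], [5], [7]], Q = [[1, 3], [2], [4]].
Insert 1: 1 bumps 2 from row 1; 2 bumps 5 from row 2; 5 bumps 7 from row 3; 7 starts row 4. P = [[1, 3], [2], [5], [7]], Q = [[1, 3], [2], [4], [5]].
Insert 4: appended to row 1. P = [[1, 3, 4], [2], [5], [7]], Q = [[1, 3, 6], [2], [4], [5]].
Insert 6: appended to row 1. P = [[1, 3, 4, 6], [2], [5], [7]], Q = [[1, 3, 6, 7], [2], [4], [5]].

So P = [[1, 3, 4, 6], [2], [5], [7]], Q = [[1, 3, 6, 7], [2], [4], [5]].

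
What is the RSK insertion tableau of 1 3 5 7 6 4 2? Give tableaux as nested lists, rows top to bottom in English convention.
P = [[1, 2, 4, 6], [3], [5], [7]]

Insert 1: appended to row 1. P = [[1]].
Insert 3: appended to row 1. P = [[1, 3]].
Insert 5: appended to row 1. P = [[1, 3, 5]].
Insert 7: appended to row 1. P = [[1, 3, 5, 7]].
Insert 6: 6 bumps 7 from row 1; 7 starts row 2. P = [[1, 3, 5, 6], [7]].
Insert 4: 4 bumps 5 from row 1; 5 bumps 7 from row 2; 7 starts row 3. P = [[1, 3, 4, 6], [5], [7]].
Insert 2: 2 bumps 3 from row 1; 3 bumps 5 from row 2; 5 bumps 7 from row 3; 7 starts row 4. P = [[1, 2, 4, 6], [3], [5], [7]].

So P = [[1, 2, 4, 6], [3], [5], [7]].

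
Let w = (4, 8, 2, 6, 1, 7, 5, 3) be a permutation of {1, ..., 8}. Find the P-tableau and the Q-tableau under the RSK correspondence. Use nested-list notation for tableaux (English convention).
Insert each entry of the permutation into P by Schensted row insertion, recording in Q the position of each new cell.

Insert 4: appended to row 1. P = [[4]].
Insert 8: appended to row 1. P = [[4, 8]].
Insert 2: 2 bumps 4 from row 1; 4 starts row 2. P = [[2, 8], [4]].
Insert 6: 6 bumps 8 from row 1; 8 appends to row 2. P = [[2, 6], [4, 8]].
Insert 1: 1 bumps 2 from row 1; 2 bumps 4 from row 2; 4 starts row 3. P = [[1, 6], [2, 8], [4]].
Insert 7: appended to row 1. P = [[1, 6, 7], [2, 8], [4]].
Insert 5: 5 bumps 6 from row 1; 6 bumps 8 from row 2; 8 appends to row 3. P = [[1, 5, 7], [2, 6], [4, 8]].
Insert 3: 3 bumps 5 from row 1; 5 bumps 6 from row 2; 6 bumps 8 from row 3; 8 starts row 4. P = [[1, 3, 7], [2, 5], [4, 6], [8]].

So P = [[1, 3, 7], [2, 5], [4, 6], [8]], Q = [[1, 2, 6], [3, 4], [5, 7], [8]].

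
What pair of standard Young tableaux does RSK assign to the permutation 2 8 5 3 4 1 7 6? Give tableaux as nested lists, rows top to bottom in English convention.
Insert each entry of the permutation into P by Schensted row insertion, recording in Q the position of each new cell.

After inserting 2: P = [[2]].
After inserting 8: P = [[2, 8]].
After inserting 5: P = [[2, 5], [8]].
After inserting 3: P = [[2, 3], [5], [8]].
After inserting 4: P = [[2, 3, 4], [5], [8]].
After inserting 1: P = [[1, 3, 4], [2], [5], [8]].
After inserting 7: P = [[1, 3, 4, 7], [2], [5], [8]].
After inserting 6: P = [[1, 3, 4, 6], [2, 7], [5], [8]].

So P = [[1, 3, 4, 6], [2, 7], [5], [8]], Q = [[1, 2, 5, 7], [3, 8], [4], [6]].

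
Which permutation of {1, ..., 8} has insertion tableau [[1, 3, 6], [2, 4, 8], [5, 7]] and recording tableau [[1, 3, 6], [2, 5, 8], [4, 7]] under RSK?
5 2 7 1 4 8 3 6

Reverse RSK: for i = n, n-1, ..., 1, locate i in Q, remove the corresponding corner cell from P, and reverse-bump its entry up through P; the value ejected from row 1 is w(i).

So w = 5 2 7 1 4 8 3 6.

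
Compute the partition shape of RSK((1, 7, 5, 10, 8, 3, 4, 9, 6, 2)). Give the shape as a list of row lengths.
[4, 3, 2, 1]

Row-insert each entry into an empty tableau.

After inserting 1: P = [[1]].
After inserting 7: P = [[1, 7]].
After inserting 5: P = [[1, 5], [7]].
After inserting 10: P = [[1, 5, 10], [7]].
After inserting 8: P = [[1, 5, 8], [7, 10]].
After inserting 3: P = [[1, 3, 8], [5, 10], [7]].
After inserting 4: P = [[1, 3, 4], [5, 8], [7, 10]].
After inserting 9: P = [[1, 3, 4, 9], [5, 8], [7, 10]].
After inserting 6: P = [[1, 3, 4, 6], [5, 8, 9], [7, 10]].
After inserting 2: P = [[1, 2, 4, 6], [3, 8, 9], [5, 10], [7]].

The final insertion tableau P = [[1, 2, 4, 6], [3, 8, 9], [5, 10], [7]] has shape [4, 3, 2, 1].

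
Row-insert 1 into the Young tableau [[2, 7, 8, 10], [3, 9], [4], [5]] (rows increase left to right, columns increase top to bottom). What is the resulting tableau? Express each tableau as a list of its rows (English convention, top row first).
In row 1, 1 replaces 2 (the leftmost entry greater than 1); 2 is bumped to row 2. In row 2, 2 replaces 3 (the leftmost entry greater than 2); 3 is bumped to row 3. In row 3, 3 replaces 4 (the leftmost entry greater than 3); 4 is bumped to row 4. In row 4, 4 replaces 5 (the leftmost entry greater than 4); 5 is bumped to row 5. 5 starts a new row 5. The new tableau is [[1, 7, 8, 10], [2, 9], [3], [4], [5]].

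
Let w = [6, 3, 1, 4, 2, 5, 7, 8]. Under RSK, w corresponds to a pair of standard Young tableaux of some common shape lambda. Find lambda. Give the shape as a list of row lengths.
RSK row insertion gives P = [[1, 2, 5, 7, 8], [3, 4], [6]], which has shape [5, 2, 1].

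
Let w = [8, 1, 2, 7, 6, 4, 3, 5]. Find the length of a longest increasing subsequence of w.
4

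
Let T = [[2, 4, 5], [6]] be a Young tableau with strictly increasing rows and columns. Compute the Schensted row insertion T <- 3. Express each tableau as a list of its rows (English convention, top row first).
In row 1, 3 replaces 4 (the leftmost entry greater than 3); 4 is bumped to row 2. In row 2, 4 replaces 6 (the leftmost entry greater than 4); 6 is bumped to row 3. 6 starts a new row 3. The new tableau is [[2, 3, 5], [4], [6]].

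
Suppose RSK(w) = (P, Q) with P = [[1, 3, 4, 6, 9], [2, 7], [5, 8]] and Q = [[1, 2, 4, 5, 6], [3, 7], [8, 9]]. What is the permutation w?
2 5 3 4 8 9 7 1 6

Reverse the RSK construction: for i from n down to 1, find the cell of Q containing i, remove the entry at that cell from P, and reverse-bump it up through P; the value ejected from row 1 is w(i).

Step i=9: Q has 9 at row 3, column 2; remove 8 from row 3 of P and reverse-bump: 8 enters row 2 and ejects 7; 7 enters row 1 and ejects 6. So w(9) = 6. P is now [[1, 3, 4, 7, 9], [2, 8], [5]].
Step i=8: Q has 8 at row 3, column 1; remove 5 from row 3 of P and reverse-bump: 5 enters row 2 and ejects 2; 2 enters row 1 and ejects 1. So w(8) = 1. P is now [[2, 3, 4, 7, 9], [5, 8]].
Step i=7: Q has 7 at row 2, column 2; remove 8 from row 2 of P and reverse-bump: 8 enters row 1 and ejects 7. So w(7) = 7. P is now [[2, 3, 4, 8, 9], [5]].
Step i=6: Q has 6 at row 1, column 5; remove that cell from P, ejecting 9. So w(6) = 9. P is now [[2, 3, 4, 8], [5]].
Step i=5: Q has 5 at row 1, column 4; remove that cell from P, ejecting 8. So w(5) = 8. P is now [[2, 3, 4], [5]].
Step i=4: Q has 4 at row 1, column 3; remove that cell from P, ejecting 4. So w(4) = 4. P is now [[2, 3], [5]].
Step i=3: Q has 3 at row 2, column 1; remove 5 from row 2 of P and reverse-bump: 5 enters row 1 and ejects 3. So w(3) = 3. P is now [[2, 5]].
Step i=2: Q has 2 at row 1, column 2; remove that cell from P, ejecting 5. So w(2) = 5. P is now [[2]].
Step i=1: Q has 1 at row 1, column 1; remove that cell from P, ejecting 2. So w(1) = 2. P is now [].

So w = 2 5 3 4 8 9 7 1 6.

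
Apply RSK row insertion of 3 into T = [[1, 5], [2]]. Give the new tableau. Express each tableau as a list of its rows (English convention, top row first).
[[1, 3], [2, 5]]

In row 1, 3 replaces 5 (the leftmost entry greater than 3); 5 is bumped to row 2. 5 is appended to row 2. The new tableau is [[1, 3], [2, 5]].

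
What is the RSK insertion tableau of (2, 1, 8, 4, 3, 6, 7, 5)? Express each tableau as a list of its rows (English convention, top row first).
P = [[1, 3, 5, 7], [2, 4, 6], [8]]

Insert 2: appended to row 1. P = [[2]].
Insert 1: 1 bumps 2 from row 1; 2 starts row 2. P = [[1], [2]].
Insert 8: appended to row 1. P = [[1, 8], [2]].
Insert 4: 4 bumps 8 from row 1; 8 appends to row 2. P = [[1, 4], [2, 8]].
Insert 3: 3 bumps 4 from row 1; 4 bumps 8 from row 2; 8 starts row 3. P = [[1, 3], [2, 4], [8]].
Insert 6: appended to row 1. P = [[1, 3, 6], [2, 4], [8]].
Insert 7: appended to row 1. P = [[1, 3, 6, 7], [2, 4], [8]].
Insert 5: 5 bumps 6 from row 1; 6 appends to row 2. P = [[1, 3, 5, 7], [2, 4, 6], [8]].

So P = [[1, 3, 5, 7], [2, 4, 6], [8]].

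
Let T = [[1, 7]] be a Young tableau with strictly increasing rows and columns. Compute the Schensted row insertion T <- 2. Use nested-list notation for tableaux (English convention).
In row 1, 2 replaces 7 (the leftmost entry greater than 2); 7 is bumped to row 2. 7 starts a new row 2. The new tableau is [[1, 2], [7]].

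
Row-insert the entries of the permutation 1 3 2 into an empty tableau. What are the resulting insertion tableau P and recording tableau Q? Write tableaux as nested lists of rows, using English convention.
Insert each entry of the permutation into P by Schensted row insertion, recording in Q the position of each new cell.

After inserting 1: P = [[1]].
After inserting 3: P = [[1, 3]].
After inserting 2: P = [[1, 2], [3]].

So P = [[1, 2], [3]], Q = [[1, 2], [3]].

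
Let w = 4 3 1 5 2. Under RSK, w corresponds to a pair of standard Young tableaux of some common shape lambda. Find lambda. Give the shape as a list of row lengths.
Row-insert each entry into an empty tableau.

After inserting 4: P = [[4]].
After inserting 3: P = [[3], [4]].
After inserting 1: P = [[1], [3], [4]].
After inserting 5: P = [[1, 5], [3], [4]].
After inserting 2: P = [[1, 2], [3, 5], [4]].

The final insertion tableau P = [[1, 2], [3, 5], [4]] has shape [2, 2, 1].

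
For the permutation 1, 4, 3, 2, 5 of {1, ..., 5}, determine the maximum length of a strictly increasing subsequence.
3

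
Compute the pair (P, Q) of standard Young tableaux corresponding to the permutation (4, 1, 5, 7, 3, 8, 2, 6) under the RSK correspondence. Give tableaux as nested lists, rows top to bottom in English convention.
Insert each entry of the permutation into P by Schensted row insertion, recording in Q the position of each new cell.

Insert 4: appended to row 1. P = [[4]], Q = [[1]].
Insert 1: 1 bumps 4 from row 1; 4 starts row 2. P = [[1], [4]], Q = [[1], [2]].
Insert 5: appended to row 1. P = [[1, 5], [4]], Q = [[1, 3], [2]].
Insert 7: appended to row 1. P = [[1, 5, 7], [4]], Q = [[1, 3, 4], [2]].
Insert 3: 3 bumps 5 from row 1; 5 appends to row 2. P = [[1, 3, 7], [4, 5]], Q = [[1, 3, 4], [2, 5]].
Insert 8: appended to row 1. P = [[1, 3, 7, 8], [4, 5]], Q = [[1, 3, 4, 6], [2, 5]].
Insert 2: 2 bumps 3 from row 1; 3 bumps 4 from row 2; 4 starts row 3. P = [[1, 2, 7, 8], [3, 5], [4]], Q = [[1, 3, 4, 6], [2, 5], [7]].
Insert 6: 6 bumps 7 from row 1; 7 appends to row 2. P = [[1, 2, 6, 8], [3, 5, 7], [4]], Q = [[1, 3, 4, 6], [2, 5, 8], [7]].

So P = [[1, 2, 6, 8], [3, 5, 7], [4]], Q = [[1, 3, 4, 6], [2, 5, 8], [7]].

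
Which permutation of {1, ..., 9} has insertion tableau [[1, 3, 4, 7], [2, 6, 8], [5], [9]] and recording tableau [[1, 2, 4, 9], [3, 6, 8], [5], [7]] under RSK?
Reverse the RSK construction: for i from n down to 1, find the cell of Q containing i, remove the entry at that cell from P, and reverse-bump it up through P; the value ejected from row 1 is w(i).

Step i=9: Q has 9 at row 1, column 4; remove that cell from P, ejecting 7. So w(9) = 7. P is now [[1, 3, 4], [2, 6, 8], [5], [9]].
Step i=8: Q has 8 at row 2, column 3; remove 8 from row 2 of P and reverse-bump: 8 enters row 1 and ejects 4. So w(8) = 4. P is now [[1, 3, 8], [2, 6], [5], [9]].
Step i=7: Q has 7 at row 4, column 1; remove 9 from row 4 of P and reverse-bump: 9 enters row 3 and ejects 5; 5 enters row 2 and ejects 2; 2 enters row 1 and ejects 1. So w(7) = 1. P is now [[2, 3, 8], [5, 6], [9]].
Step i=6: Q has 6 at row 2, column 2; remove 6 from row 2 of P and reverse-bump: 6 enters row 1 and ejects 3. So w(6) = 3. P is now [[2, 6, 8], [5], [9]].
Step i=5: Q has 5 at row 3, column 1; remove 9 from row 3 of P and reverse-bump: 9 enters row 2 and ejects 5; 5 enters row 1 and ejects 2. So w(5) = 2. P is now [[5, 6, 8], [9]].
Step i=4: Q has 4 at row 1, column 3; remove that cell from P, ejecting 8. So w(4) = 8. P is now [[5, 6], [9]].
Step i=3: Q has 3 at row 2, column 1; remove 9 from row 2 of P and reverse-bump: 9 enters row 1 and ejects 6. So w(3) = 6. P is now [[5, 9]].
Step i=2: Q has 2 at row 1, column 2; remove that cell from P, ejecting 9. So w(2) = 9. P is now [[5]].
Step i=1: Q has 1 at row 1, column 1; remove that cell from P, ejecting 5. So w(1) = 5. P is now [].

So w = 5 9 6 8 2 3 1 4 7.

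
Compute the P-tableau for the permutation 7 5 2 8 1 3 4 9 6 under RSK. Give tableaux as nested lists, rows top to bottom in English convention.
Insert 7: appended to row 1. P = [[7]].
Insert 5: 5 bumps 7 from row 1; 7 starts row 2. P = [[5], [7]].
Insert 2: 2 bumps 5 from row 1; 5 bumps 7 from row 2; 7 starts row 3. P = [[2], [5], [7]].
Insert 8: appended to row 1. P = [[2, 8], [5], [7]].
Insert 1: 1 bumps 2 from row 1; 2 bumps 5 from row 2; 5 bumps 7 from row 3; 7 starts row 4. P = [[1, 8], [2], [5], [7]].
Insert 3: 3 bumps 8 from row 1; 8 appends to row 2. P = [[1, 3], [2, 8], [5], [7]].
Insert 4: appended to row 1. P = [[1, 3, 4], [2, 8], [5], [7]].
Insert 9: appended to row 1. P = [[1, 3, 4, 9], [2, 8], [5], [7]].
Insert 6: 6 bumps 9 from row 1; 9 appends to row 2. P = [[1, 3, 4, 6], [2, 8, 9], [5], [7]].

So P = [[1, 3, 4, 6], [2, 8, 9], [5], [7]].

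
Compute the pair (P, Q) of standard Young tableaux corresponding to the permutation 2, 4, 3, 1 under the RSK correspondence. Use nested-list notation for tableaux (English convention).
P = [[1, 3], [2], [4]], Q = [[1, 2], [3], [4]]

Insert each entry of the permutation into P by Schensted row insertion, recording in Q the position of each new cell.

Insert 2: appended to row 1. P = [[2]].
Insert 4: appended to row 1. P = [[2, 4]].
Insert 3: 3 bumps 4 from row 1; 4 starts row 2. P = [[2, 3], [4]].
Insert 1: 1 bumps 2 from row 1; 2 bumps 4 from row 2; 4 starts row 3. P = [[1, 3], [2], [4]].

So P = [[1, 3], [2], [4]], Q = [[1, 2], [3], [4]].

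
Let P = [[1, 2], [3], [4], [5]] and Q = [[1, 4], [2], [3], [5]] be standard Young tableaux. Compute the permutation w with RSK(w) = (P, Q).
5 4 1 3 2

Reverse RSK: for i = n, n-1, ..., 1, locate i in Q, remove the corresponding corner cell from P, and reverse-bump its entry up through P; the value ejected from row 1 is w(i).

So w = 5 4 1 3 2.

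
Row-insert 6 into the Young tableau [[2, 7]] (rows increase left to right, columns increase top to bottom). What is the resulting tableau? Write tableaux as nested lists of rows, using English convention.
[[2, 6], [7]]

In row 1, 6 replaces 7 (the leftmost entry greater than 6); 7 is bumped to row 2. 7 starts a new row 2. The new tableau is [[2, 6], [7]].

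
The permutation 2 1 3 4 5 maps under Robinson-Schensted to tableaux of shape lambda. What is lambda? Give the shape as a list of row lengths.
[4, 1]

Row-insert each entry into an empty tableau.

After inserting 2: P = [[2]].
After inserting 1: P = [[1], [2]].
After inserting 3: P = [[1, 3], [2]].
After inserting 4: P = [[1, 3, 4], [2]].
After inserting 5: P = [[1, 3, 4, 5], [2]].

The final insertion tableau P = [[1, 3, 4, 5], [2]] has shape [4, 1].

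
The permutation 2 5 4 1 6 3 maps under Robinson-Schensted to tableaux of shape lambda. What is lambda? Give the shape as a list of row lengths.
[3, 2, 1]

Row-insert each entry into an empty tableau.

After inserting 2: P = [[2]].
After inserting 5: P = [[2, 5]].
After inserting 4: P = [[2, 4], [5]].
After inserting 1: P = [[1, 4], [2], [5]].
After inserting 6: P = [[1, 4, 6], [2], [5]].
After inserting 3: P = [[1, 3, 6], [2, 4], [5]].

The final insertion tableau P = [[1, 3, 6], [2, 4], [5]] has shape [3, 2, 1].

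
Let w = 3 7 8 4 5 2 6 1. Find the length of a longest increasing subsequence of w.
4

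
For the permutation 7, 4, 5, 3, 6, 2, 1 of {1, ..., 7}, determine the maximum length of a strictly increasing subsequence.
3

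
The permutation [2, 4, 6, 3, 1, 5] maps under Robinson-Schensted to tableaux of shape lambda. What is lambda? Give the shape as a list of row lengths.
Row-insert each entry into an empty tableau.

After inserting 2: P = [[2]].
After inserting 4: P = [[2, 4]].
After inserting 6: P = [[2, 4, 6]].
After inserting 3: P = [[2, 3, 6], [4]].
After inserting 1: P = [[1, 3, 6], [2], [4]].
After inserting 5: P = [[1, 3, 5], [2, 6], [4]].

The final insertion tableau P = [[1, 3, 5], [2, 6], [4]] has shape [3, 2, 1].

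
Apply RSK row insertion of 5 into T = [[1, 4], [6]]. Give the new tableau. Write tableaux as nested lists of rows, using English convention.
[[1, 4, 5], [6]]

5 is larger than every entry of row 1, so it is appended to row 1. The new tableau is [[1, 4, 5], [6]].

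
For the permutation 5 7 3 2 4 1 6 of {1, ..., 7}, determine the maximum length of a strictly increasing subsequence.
3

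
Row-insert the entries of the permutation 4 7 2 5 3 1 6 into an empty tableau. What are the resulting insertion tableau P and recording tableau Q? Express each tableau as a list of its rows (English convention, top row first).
P = [[1, 3, 6], [2, 5], [4], [7]], Q = [[1, 2, 7], [3, 4], [5], [6]]

Insert each entry of the permutation into P by Schensted row insertion, recording in Q the position of each new cell.

Insert 4: appended to row 1. P = [[4]].
Insert 7: appended to row 1. P = [[4, 7]].
Insert 2: 2 bumps 4 from row 1; 4 starts row 2. P = [[2, 7], [4]].
Insert 5: 5 bumps 7 from row 1; 7 appends to row 2. P = [[2, 5], [4, 7]].
Insert 3: 3 bumps 5 from row 1; 5 bumps 7 from row 2; 7 starts row 3. P = [[2, 3], [4, 5], [7]].
Insert 1: 1 bumps 2 from row 1; 2 bumps 4 from row 2; 4 bumps 7 from row 3; 7 starts row 4. P = [[1, 3], [2, 5], [4], [7]].
Insert 6: appended to row 1. P = [[1, 3, 6], [2, 5], [4], [7]].

So P = [[1, 3, 6], [2, 5], [4], [7]], Q = [[1, 2, 7], [3, 4], [5], [6]].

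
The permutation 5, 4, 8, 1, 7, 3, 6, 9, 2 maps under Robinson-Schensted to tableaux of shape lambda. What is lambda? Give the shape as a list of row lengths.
Row-insert each entry into an empty tableau.

After inserting 5: P = [[5]].
After inserting 4: P = [[4], [5]].
After inserting 8: P = [[4, 8], [5]].
After inserting 1: P = [[1, 8], [4], [5]].
After inserting 7: P = [[1, 7], [4, 8], [5]].
After inserting 3: P = [[1, 3], [4, 7], [5, 8]].
After inserting 6: P = [[1, 3, 6], [4, 7], [5, 8]].
After inserting 9: P = [[1, 3, 6, 9], [4, 7], [5, 8]].
After inserting 2: P = [[1, 2, 6, 9], [3, 7], [4, 8], [5]].

The final insertion tableau P = [[1, 2, 6, 9], [3, 7], [4, 8], [5]] has shape [4, 2, 2, 1].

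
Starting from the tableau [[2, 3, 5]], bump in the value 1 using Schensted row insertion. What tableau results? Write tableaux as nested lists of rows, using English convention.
[[1, 3, 5], [2]]

In row 1, 1 replaces 2 (the leftmost entry greater than 1); 2 is bumped to row 2. 2 starts a new row 2. The new tableau is [[1, 3, 5], [2]].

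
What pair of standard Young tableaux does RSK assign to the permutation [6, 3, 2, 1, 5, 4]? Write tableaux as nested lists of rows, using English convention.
P = [[1, 4], [2, 5], [3], [6]], Q = [[1, 5], [2, 6], [3], [4]]

Insert each entry of the permutation into P by Schensted row insertion, recording in Q the position of each new cell.

Insert 6: appended to row 1. P = [[6]].
Insert 3: 3 bumps 6 from row 1; 6 starts row 2. P = [[3], [6]].
Insert 2: 2 bumps 3 from row 1; 3 bumps 6 from row 2; 6 starts row 3. P = [[2], [3], [6]].
Insert 1: 1 bumps 2 from row 1; 2 bumps 3 from row 2; 3 bumps 6 from row 3; 6 starts row 4. P = [[1], [2], [3], [6]].
Insert 5: appended to row 1. P = [[1, 5], [2], [3], [6]].
Insert 4: 4 bumps 5 from row 1; 5 appends to row 2. P = [[1, 4], [2, 5], [3], [6]].

So P = [[1, 4], [2, 5], [3], [6]], Q = [[1, 5], [2, 6], [3], [4]].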